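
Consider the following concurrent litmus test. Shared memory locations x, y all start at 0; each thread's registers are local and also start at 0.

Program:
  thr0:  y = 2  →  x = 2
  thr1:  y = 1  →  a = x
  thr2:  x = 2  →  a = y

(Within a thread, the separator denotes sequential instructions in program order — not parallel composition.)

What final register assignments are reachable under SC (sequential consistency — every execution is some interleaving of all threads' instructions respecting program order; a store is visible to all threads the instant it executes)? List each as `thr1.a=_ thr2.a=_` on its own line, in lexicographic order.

outcome vector order: (thr1.a,thr2.a)
|SC outcomes| = 5

thr1.a=0 thr2.a=1
thr1.a=0 thr2.a=2
thr1.a=2 thr2.a=0
thr1.a=2 thr2.a=1
thr1.a=2 thr2.a=2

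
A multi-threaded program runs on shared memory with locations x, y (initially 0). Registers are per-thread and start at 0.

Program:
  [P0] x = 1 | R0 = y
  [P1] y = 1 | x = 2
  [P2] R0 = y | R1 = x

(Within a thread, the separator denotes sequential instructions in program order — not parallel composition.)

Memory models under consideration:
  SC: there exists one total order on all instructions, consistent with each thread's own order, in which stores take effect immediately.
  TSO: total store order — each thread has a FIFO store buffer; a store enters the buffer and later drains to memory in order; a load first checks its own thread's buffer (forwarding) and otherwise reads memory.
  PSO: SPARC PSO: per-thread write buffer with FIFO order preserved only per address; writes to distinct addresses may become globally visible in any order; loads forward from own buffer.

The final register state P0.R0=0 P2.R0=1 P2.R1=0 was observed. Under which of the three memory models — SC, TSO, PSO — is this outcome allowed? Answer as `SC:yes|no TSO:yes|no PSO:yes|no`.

outcome vector order: (P0.R0,P2.R0,P2.R1)
[SC] allowed = {(0,0,0) (0,0,1) (0,0,2) (0,1,1) (0,1,2) (1,0,0) (1,0,1) (1,0,2) (1,1,0) (1,1,1) (1,1,2)}
[TSO] allowed = {(0,0,0) (0,0,1) (0,0,2) (0,1,0) (0,1,1) (0,1,2) (1,0,0) (1,0,1) (1,0,2) (1,1,0) (1,1,1) (1,1,2)}
[PSO] allowed = {(0,0,0) (0,0,1) (0,0,2) (0,1,0) (0,1,1) (0,1,2) (1,0,0) (1,0,1) (1,0,2) (1,1,0) (1,1,1) (1,1,2)}
target (0,1,0) ∈ {TSO,PSO}

SC:no TSO:yes PSO:yes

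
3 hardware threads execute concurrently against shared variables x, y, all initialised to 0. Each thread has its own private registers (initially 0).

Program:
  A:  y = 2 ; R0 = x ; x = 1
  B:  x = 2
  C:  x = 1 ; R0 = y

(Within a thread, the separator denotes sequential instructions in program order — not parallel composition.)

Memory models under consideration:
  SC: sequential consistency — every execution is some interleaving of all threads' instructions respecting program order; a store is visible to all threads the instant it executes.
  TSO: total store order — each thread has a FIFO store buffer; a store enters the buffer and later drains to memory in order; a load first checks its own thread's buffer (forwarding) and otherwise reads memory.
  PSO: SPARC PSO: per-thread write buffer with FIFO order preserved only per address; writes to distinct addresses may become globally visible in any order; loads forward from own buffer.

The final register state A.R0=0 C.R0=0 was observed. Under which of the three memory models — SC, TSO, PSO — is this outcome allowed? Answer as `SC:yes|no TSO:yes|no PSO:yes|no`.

SC:no TSO:yes PSO:yes

outcome vector order: (A.R0,C.R0)
SC (5): 0/2; 1/0; 1/2; 2/0; 2/2
TSO (6): 0/0; 0/2; 1/0; 1/2; 2/0; 2/2
PSO (6): 0/0; 0/2; 1/0; 1/2; 2/0; 2/2
target 0/0 ∈ {TSO,PSO}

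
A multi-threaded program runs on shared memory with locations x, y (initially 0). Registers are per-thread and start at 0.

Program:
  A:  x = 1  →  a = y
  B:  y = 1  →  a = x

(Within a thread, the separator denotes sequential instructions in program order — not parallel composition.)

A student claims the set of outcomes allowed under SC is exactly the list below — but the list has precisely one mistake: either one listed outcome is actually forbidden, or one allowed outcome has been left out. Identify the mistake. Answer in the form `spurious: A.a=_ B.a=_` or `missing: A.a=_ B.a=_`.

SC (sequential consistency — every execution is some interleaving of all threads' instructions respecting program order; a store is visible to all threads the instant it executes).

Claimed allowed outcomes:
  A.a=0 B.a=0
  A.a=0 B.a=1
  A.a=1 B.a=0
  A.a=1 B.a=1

spurious: A.a=0 B.a=0

outcome vector order: (A.a,B.a)
under SC → 0/1 1/0 1/1
claimed∖SC = {0/0}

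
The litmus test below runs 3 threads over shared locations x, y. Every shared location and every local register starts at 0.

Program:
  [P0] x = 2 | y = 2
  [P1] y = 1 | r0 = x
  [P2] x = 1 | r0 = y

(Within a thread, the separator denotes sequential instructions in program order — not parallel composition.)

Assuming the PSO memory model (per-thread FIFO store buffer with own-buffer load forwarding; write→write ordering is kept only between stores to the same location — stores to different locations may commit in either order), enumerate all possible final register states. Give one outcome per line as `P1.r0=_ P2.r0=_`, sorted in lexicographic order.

P1.r0=0 P2.r0=0
P1.r0=0 P2.r0=1
P1.r0=0 P2.r0=2
P1.r0=1 P2.r0=0
P1.r0=1 P2.r0=1
P1.r0=1 P2.r0=2
P1.r0=2 P2.r0=0
P1.r0=2 P2.r0=1
P1.r0=2 P2.r0=2

outcome vector order: (P1.r0,P2.r0)
|PSO outcomes| = 9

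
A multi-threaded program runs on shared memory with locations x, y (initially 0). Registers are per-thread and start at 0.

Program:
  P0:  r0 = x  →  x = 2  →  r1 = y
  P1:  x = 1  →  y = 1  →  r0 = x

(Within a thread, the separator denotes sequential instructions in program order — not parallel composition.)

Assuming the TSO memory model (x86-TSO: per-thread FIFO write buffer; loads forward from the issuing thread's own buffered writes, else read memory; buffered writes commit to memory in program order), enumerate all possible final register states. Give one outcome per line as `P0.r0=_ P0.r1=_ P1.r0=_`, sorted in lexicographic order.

outcome vector order: (P0.r0,P0.r1,P1.r0)
|TSO outcomes| = 8

P0.r0=0 P0.r1=0 P1.r0=1
P0.r0=0 P0.r1=0 P1.r0=2
P0.r0=0 P0.r1=1 P1.r0=1
P0.r0=0 P0.r1=1 P1.r0=2
P0.r0=1 P0.r1=0 P1.r0=1
P0.r0=1 P0.r1=0 P1.r0=2
P0.r0=1 P0.r1=1 P1.r0=1
P0.r0=1 P0.r1=1 P1.r0=2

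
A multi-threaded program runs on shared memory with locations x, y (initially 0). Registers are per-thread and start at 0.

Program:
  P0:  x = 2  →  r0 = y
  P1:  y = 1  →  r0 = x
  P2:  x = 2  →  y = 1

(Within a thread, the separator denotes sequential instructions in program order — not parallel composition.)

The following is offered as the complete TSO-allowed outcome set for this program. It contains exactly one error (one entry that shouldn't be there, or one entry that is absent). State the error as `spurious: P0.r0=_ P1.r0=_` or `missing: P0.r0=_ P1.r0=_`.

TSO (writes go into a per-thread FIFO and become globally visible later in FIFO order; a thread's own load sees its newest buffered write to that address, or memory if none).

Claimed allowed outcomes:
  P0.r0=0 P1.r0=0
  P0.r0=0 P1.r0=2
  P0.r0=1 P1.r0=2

missing: P0.r0=1 P1.r0=0

outcome vector order: (P0.r0,P1.r0)
under TSO → (0,0), (0,2), (1,0), (1,2)
TSO∖claimed = {(1,0)}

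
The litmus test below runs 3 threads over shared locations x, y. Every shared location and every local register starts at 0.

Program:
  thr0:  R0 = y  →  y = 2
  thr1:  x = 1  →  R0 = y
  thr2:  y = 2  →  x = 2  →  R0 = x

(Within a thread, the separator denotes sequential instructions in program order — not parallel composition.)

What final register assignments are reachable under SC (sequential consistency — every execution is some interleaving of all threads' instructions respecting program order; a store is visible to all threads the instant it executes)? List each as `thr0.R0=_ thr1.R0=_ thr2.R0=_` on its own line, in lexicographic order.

thr0.R0=0 thr1.R0=0 thr2.R0=2
thr0.R0=0 thr1.R0=2 thr2.R0=1
thr0.R0=0 thr1.R0=2 thr2.R0=2
thr0.R0=2 thr1.R0=0 thr2.R0=2
thr0.R0=2 thr1.R0=2 thr2.R0=1
thr0.R0=2 thr1.R0=2 thr2.R0=2

outcome vector order: (thr0.R0,thr1.R0,thr2.R0)
|SC outcomes| = 6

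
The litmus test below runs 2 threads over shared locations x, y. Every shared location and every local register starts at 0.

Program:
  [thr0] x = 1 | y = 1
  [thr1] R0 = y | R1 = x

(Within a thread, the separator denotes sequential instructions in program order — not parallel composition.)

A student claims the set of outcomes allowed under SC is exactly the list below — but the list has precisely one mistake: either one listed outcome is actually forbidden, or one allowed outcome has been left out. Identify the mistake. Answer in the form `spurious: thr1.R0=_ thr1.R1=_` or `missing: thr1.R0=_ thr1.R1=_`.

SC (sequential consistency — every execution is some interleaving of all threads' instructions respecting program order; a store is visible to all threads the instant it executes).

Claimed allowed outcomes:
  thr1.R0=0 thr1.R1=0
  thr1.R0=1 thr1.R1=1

missing: thr1.R0=0 thr1.R1=1

outcome vector order: (thr1.R0,thr1.R1)
SC: 3 outcomes — {0/0; 0/1; 1/1}
SC∖claimed = {0/1}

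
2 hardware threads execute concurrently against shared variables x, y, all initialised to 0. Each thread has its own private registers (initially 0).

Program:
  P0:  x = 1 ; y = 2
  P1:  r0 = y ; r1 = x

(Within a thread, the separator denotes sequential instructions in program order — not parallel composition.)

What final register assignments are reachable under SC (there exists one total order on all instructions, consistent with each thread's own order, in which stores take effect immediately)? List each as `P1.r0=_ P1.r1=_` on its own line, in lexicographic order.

outcome vector order: (P1.r0,P1.r1)
|SC outcomes| = 3

P1.r0=0 P1.r1=0
P1.r0=0 P1.r1=1
P1.r0=2 P1.r1=1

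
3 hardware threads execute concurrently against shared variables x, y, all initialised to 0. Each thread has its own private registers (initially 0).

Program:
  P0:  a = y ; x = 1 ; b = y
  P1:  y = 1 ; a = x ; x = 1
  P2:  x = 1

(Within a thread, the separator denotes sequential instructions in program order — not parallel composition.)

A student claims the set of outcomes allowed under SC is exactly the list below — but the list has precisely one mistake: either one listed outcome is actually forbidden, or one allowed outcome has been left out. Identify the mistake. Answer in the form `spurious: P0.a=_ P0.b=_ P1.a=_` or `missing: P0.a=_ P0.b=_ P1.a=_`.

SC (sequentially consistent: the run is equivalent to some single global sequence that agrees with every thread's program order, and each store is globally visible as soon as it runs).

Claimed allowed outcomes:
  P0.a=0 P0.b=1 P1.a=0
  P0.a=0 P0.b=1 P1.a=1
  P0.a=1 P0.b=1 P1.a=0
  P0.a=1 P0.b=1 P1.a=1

outcome vector order: (P0.a,P0.b,P1.a)
SC: 5 outcomes — {<0 0 1>, <0 1 0>, <0 1 1>, <1 1 0>, <1 1 1>}
SC∖claimed = {<0 0 1>}

missing: P0.a=0 P0.b=0 P1.a=1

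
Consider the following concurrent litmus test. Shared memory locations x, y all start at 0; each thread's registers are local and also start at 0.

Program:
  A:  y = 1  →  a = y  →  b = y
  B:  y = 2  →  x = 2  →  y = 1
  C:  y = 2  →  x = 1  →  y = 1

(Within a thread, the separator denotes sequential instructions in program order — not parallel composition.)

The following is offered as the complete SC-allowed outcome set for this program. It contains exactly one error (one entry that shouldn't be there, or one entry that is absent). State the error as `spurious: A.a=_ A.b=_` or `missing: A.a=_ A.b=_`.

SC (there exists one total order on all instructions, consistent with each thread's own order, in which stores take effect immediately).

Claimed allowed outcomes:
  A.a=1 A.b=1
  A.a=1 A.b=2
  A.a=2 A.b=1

outcome vector order: (A.a,A.b)
SC: 4 outcomes — {(1,1), (1,2), (2,1), (2,2)}
SC∖claimed = {(2,2)}

missing: A.a=2 A.b=2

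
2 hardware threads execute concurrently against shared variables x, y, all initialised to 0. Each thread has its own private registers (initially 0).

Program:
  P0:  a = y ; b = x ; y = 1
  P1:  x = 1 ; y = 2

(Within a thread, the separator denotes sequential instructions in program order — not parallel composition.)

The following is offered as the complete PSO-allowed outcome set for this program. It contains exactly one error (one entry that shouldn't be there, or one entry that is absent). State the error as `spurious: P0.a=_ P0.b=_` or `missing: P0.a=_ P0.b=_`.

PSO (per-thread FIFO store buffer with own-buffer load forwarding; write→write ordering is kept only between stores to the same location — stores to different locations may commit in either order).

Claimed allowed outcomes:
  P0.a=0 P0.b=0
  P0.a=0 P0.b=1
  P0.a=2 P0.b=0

outcome vector order: (P0.a,P0.b)
PSO: 4 outcomes — {(0,0), (0,1), (2,0), (2,1)}
PSO∖claimed = {(2,1)}

missing: P0.a=2 P0.b=1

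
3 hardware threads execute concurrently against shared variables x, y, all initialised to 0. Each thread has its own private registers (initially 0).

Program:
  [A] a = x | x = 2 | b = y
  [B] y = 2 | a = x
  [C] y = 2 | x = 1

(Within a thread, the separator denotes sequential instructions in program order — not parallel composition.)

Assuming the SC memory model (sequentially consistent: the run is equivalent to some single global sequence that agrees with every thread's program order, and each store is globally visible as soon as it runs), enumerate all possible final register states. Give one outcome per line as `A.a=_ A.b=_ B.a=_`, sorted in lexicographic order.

A.a=0 A.b=0 B.a=1
A.a=0 A.b=0 B.a=2
A.a=0 A.b=2 B.a=0
A.a=0 A.b=2 B.a=1
A.a=0 A.b=2 B.a=2
A.a=1 A.b=2 B.a=0
A.a=1 A.b=2 B.a=1
A.a=1 A.b=2 B.a=2

outcome vector order: (A.a,A.b,B.a)
|SC outcomes| = 8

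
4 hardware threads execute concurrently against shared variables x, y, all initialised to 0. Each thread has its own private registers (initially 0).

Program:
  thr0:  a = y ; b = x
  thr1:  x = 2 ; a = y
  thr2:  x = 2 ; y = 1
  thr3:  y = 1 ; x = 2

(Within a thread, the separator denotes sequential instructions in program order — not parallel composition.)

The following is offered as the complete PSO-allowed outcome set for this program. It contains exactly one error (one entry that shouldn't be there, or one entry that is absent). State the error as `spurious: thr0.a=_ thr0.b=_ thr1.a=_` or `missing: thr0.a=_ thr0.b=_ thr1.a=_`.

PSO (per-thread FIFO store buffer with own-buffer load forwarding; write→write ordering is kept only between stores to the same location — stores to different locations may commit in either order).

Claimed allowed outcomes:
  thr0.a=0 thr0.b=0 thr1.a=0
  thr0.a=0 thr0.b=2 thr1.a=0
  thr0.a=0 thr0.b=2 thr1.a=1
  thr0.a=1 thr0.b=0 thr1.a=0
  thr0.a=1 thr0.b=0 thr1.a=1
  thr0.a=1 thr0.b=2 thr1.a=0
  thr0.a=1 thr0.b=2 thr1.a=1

outcome vector order: (thr0.a,thr0.b,thr1.a)
PSO: 8 outcomes — {<0 0 0>; <0 0 1>; <0 2 0>; <0 2 1>; <1 0 0>; <1 0 1>; <1 2 0>; <1 2 1>}
PSO∖claimed = {<0 0 1>}

missing: thr0.a=0 thr0.b=0 thr1.a=1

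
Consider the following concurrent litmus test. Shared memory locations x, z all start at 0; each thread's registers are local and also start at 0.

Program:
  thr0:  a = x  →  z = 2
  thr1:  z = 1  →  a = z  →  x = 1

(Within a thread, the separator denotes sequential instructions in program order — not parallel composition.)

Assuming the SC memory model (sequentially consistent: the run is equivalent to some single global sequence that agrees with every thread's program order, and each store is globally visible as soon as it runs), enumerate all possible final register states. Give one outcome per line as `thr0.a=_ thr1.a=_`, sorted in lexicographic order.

outcome vector order: (thr0.a,thr1.a)
|SC outcomes| = 3

thr0.a=0 thr1.a=1
thr0.a=0 thr1.a=2
thr0.a=1 thr1.a=1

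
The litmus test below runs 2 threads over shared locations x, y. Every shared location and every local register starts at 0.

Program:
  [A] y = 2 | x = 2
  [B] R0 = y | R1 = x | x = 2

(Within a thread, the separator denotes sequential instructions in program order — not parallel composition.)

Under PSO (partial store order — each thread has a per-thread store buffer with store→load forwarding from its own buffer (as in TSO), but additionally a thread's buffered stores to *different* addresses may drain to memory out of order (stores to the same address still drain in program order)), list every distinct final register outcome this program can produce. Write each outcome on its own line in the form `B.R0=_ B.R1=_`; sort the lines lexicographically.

outcome vector order: (B.R0,B.R1)
|PSO outcomes| = 4

B.R0=0 B.R1=0
B.R0=0 B.R1=2
B.R0=2 B.R1=0
B.R0=2 B.R1=2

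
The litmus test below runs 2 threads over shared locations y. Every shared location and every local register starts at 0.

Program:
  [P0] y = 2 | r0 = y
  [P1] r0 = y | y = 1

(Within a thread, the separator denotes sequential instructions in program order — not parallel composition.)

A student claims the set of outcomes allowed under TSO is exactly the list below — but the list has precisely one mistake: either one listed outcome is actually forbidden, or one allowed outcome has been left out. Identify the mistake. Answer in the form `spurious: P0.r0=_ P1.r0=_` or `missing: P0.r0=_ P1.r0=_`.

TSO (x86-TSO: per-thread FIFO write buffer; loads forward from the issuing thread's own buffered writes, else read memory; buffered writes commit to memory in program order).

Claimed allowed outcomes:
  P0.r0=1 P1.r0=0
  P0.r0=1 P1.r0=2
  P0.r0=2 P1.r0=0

missing: P0.r0=2 P1.r0=2

outcome vector order: (P0.r0,P1.r0)
[TSO] allowed = {1/0; 1/2; 2/0; 2/2}
TSO∖claimed = {2/2}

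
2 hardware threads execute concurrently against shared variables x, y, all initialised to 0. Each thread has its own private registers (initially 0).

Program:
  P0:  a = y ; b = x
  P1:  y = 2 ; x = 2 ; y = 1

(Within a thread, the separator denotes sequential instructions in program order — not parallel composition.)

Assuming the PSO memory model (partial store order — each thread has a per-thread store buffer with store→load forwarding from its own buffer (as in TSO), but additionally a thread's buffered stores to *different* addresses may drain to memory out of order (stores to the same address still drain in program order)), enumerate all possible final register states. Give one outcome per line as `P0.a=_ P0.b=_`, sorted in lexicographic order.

outcome vector order: (P0.a,P0.b)
|PSO outcomes| = 6

P0.a=0 P0.b=0
P0.a=0 P0.b=2
P0.a=1 P0.b=0
P0.a=1 P0.b=2
P0.a=2 P0.b=0
P0.a=2 P0.b=2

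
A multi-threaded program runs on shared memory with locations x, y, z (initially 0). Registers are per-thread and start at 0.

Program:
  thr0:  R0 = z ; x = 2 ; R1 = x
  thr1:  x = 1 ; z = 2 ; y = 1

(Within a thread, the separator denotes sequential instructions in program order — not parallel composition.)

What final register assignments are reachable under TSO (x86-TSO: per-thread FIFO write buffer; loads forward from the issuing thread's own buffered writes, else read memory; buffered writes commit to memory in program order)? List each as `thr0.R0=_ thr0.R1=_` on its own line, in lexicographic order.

outcome vector order: (thr0.R0,thr0.R1)
|TSO outcomes| = 3

thr0.R0=0 thr0.R1=1
thr0.R0=0 thr0.R1=2
thr0.R0=2 thr0.R1=2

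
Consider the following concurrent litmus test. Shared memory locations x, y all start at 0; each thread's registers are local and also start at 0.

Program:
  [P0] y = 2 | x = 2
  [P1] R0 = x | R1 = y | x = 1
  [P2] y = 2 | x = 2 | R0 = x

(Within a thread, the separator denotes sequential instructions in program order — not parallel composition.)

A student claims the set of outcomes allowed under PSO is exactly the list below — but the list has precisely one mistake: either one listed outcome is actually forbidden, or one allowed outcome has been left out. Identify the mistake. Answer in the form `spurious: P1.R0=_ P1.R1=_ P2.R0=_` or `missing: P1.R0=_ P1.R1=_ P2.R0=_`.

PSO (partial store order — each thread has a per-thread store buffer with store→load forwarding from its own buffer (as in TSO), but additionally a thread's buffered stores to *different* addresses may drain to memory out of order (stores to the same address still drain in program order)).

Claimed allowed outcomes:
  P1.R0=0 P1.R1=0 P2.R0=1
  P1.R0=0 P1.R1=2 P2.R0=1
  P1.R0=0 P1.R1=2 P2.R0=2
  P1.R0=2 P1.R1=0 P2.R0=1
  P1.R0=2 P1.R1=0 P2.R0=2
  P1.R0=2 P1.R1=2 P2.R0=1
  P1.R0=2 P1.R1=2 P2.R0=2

outcome vector order: (P1.R0,P1.R1,P2.R0)
PSO (8): 001, 002, 021, 022, 201, 202, 221, 222
PSO∖claimed = {002}

missing: P1.R0=0 P1.R1=0 P2.R0=2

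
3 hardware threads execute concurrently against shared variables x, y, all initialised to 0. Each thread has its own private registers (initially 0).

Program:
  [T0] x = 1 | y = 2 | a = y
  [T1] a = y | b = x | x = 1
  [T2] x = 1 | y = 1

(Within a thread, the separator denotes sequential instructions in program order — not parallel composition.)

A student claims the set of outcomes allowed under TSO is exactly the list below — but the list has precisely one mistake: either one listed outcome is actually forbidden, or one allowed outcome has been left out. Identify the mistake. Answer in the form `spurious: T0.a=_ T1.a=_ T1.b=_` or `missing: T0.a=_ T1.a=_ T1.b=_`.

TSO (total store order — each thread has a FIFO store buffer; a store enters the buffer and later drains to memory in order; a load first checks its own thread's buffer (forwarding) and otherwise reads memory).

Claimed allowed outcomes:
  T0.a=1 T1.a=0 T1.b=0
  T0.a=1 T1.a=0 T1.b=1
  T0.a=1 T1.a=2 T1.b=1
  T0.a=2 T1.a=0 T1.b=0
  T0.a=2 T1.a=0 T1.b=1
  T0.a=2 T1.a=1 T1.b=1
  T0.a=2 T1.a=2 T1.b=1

missing: T0.a=1 T1.a=1 T1.b=1

outcome vector order: (T0.a,T1.a,T1.b)
[TSO] allowed = {(1,0,0); (1,0,1); (1,1,1); (1,2,1); (2,0,0); (2,0,1); (2,1,1); (2,2,1)}
TSO∖claimed = {(1,1,1)}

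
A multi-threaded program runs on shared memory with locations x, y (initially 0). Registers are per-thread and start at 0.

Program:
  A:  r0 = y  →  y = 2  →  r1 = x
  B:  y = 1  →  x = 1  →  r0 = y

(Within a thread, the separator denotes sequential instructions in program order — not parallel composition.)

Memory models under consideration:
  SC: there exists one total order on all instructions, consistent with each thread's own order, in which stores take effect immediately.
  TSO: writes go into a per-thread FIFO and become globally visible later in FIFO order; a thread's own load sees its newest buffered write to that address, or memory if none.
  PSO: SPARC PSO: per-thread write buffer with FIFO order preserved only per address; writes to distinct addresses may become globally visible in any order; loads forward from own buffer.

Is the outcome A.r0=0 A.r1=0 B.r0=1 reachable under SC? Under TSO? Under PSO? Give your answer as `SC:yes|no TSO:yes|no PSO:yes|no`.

outcome vector order: (A.r0,A.r1,B.r0)
[SC] allowed = {0/0/1, 0/0/2, 0/1/1, 0/1/2, 1/0/2, 1/1/1, 1/1/2}
[TSO] allowed = {0/0/1, 0/0/2, 0/1/1, 0/1/2, 1/0/1, 1/0/2, 1/1/1, 1/1/2}
[PSO] allowed = {0/0/1, 0/0/2, 0/1/1, 0/1/2, 1/0/1, 1/0/2, 1/1/1, 1/1/2}
target 0/0/1 ∈ {SC,TSO,PSO}

SC:yes TSO:yes PSO:yes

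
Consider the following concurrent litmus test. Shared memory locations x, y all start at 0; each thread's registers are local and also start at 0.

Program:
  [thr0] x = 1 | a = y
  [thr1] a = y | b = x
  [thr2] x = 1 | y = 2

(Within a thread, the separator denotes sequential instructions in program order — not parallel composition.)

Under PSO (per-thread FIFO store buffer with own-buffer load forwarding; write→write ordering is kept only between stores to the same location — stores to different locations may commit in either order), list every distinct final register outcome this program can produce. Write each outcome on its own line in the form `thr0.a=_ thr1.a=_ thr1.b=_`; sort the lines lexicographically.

outcome vector order: (thr0.a,thr1.a,thr1.b)
|PSO outcomes| = 8

thr0.a=0 thr1.a=0 thr1.b=0
thr0.a=0 thr1.a=0 thr1.b=1
thr0.a=0 thr1.a=2 thr1.b=0
thr0.a=0 thr1.a=2 thr1.b=1
thr0.a=2 thr1.a=0 thr1.b=0
thr0.a=2 thr1.a=0 thr1.b=1
thr0.a=2 thr1.a=2 thr1.b=0
thr0.a=2 thr1.a=2 thr1.b=1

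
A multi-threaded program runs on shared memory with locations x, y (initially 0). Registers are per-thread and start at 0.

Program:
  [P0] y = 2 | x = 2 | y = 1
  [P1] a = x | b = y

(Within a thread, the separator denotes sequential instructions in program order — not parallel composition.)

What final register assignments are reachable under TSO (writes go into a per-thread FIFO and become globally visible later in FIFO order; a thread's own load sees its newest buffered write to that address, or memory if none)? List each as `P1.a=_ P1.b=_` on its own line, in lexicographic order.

outcome vector order: (P1.a,P1.b)
|TSO outcomes| = 5

P1.a=0 P1.b=0
P1.a=0 P1.b=1
P1.a=0 P1.b=2
P1.a=2 P1.b=1
P1.a=2 P1.b=2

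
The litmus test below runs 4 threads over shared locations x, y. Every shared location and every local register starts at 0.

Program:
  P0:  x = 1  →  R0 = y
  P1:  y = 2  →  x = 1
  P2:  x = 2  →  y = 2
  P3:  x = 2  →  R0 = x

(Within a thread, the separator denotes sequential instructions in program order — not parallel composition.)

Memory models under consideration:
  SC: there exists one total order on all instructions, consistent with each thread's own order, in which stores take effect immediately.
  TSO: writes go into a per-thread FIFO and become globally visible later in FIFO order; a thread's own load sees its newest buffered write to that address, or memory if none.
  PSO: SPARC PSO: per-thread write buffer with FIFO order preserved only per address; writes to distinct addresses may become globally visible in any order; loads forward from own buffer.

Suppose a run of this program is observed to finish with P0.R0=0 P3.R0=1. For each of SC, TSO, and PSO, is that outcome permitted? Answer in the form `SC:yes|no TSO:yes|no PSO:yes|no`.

outcome vector order: (P0.R0,P3.R0)
SC: 4 outcomes — {01 02 21 22}
TSO: 4 outcomes — {01 02 21 22}
PSO: 4 outcomes — {01 02 21 22}
target 01 ∈ {SC,TSO,PSO}

SC:yes TSO:yes PSO:yes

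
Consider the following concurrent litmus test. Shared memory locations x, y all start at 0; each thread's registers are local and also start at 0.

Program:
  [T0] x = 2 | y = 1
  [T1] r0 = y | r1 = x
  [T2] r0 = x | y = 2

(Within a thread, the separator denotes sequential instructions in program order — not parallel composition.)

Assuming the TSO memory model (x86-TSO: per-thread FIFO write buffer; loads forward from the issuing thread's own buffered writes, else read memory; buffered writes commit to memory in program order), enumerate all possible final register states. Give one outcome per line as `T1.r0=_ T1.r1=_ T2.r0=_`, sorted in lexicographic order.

T1.r0=0 T1.r1=0 T2.r0=0
T1.r0=0 T1.r1=0 T2.r0=2
T1.r0=0 T1.r1=2 T2.r0=0
T1.r0=0 T1.r1=2 T2.r0=2
T1.r0=1 T1.r1=2 T2.r0=0
T1.r0=1 T1.r1=2 T2.r0=2
T1.r0=2 T1.r1=0 T2.r0=0
T1.r0=2 T1.r1=2 T2.r0=0
T1.r0=2 T1.r1=2 T2.r0=2

outcome vector order: (T1.r0,T1.r1,T2.r0)
|TSO outcomes| = 9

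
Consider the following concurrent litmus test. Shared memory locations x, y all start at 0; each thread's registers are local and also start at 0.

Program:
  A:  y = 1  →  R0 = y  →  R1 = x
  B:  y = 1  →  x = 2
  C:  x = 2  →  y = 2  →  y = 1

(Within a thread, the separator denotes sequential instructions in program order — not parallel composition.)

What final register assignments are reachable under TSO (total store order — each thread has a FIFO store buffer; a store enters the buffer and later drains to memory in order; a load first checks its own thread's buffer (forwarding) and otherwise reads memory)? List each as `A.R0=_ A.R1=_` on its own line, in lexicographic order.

outcome vector order: (A.R0,A.R1)
|TSO outcomes| = 3

A.R0=1 A.R1=0
A.R0=1 A.R1=2
A.R0=2 A.R1=2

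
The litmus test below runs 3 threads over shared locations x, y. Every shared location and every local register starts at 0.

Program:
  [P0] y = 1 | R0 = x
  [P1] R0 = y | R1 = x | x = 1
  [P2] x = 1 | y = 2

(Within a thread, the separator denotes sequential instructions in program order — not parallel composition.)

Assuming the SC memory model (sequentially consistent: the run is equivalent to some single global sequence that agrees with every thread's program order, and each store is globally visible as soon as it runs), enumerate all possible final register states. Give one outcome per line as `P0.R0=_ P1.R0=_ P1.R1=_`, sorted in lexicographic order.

outcome vector order: (P0.R0,P1.R0,P1.R1)
|SC outcomes| = 10

P0.R0=0 P1.R0=0 P1.R1=0
P0.R0=0 P1.R0=0 P1.R1=1
P0.R0=0 P1.R0=1 P1.R1=0
P0.R0=0 P1.R0=1 P1.R1=1
P0.R0=0 P1.R0=2 P1.R1=1
P0.R0=1 P1.R0=0 P1.R1=0
P0.R0=1 P1.R0=0 P1.R1=1
P0.R0=1 P1.R0=1 P1.R1=0
P0.R0=1 P1.R0=1 P1.R1=1
P0.R0=1 P1.R0=2 P1.R1=1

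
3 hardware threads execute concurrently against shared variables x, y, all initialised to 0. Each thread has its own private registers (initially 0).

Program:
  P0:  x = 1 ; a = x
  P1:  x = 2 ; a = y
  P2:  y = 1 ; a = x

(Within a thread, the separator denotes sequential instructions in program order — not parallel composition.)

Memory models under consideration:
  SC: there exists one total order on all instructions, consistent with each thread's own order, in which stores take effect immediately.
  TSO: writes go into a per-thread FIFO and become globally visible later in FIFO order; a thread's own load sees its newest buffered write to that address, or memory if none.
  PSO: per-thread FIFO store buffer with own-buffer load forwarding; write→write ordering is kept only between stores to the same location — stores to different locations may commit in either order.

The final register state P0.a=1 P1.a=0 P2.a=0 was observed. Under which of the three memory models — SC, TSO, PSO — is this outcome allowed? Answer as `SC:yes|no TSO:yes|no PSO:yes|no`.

SC:no TSO:yes PSO:yes

outcome vector order: (P0.a,P1.a,P2.a)
SC (9): 101; 102; 110; 111; 112; 202; 210; 211; 212
TSO (12): 100; 101; 102; 110; 111; 112; 200; 201; 202; 210; 211; 212
PSO (12): 100; 101; 102; 110; 111; 112; 200; 201; 202; 210; 211; 212
target 100 ∈ {TSO,PSO}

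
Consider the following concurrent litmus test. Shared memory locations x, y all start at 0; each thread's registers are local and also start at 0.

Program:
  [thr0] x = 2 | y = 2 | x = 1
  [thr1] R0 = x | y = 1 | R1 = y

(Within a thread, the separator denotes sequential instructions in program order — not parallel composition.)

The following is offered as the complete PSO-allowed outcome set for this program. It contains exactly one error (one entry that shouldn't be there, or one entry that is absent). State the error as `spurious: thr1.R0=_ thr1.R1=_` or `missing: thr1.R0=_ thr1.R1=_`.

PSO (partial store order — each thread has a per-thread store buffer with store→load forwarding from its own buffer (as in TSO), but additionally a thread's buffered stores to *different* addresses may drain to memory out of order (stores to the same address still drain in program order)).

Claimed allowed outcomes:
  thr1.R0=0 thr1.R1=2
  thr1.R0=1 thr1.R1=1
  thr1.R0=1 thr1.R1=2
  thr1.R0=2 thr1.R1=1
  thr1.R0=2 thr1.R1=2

outcome vector order: (thr1.R0,thr1.R1)
[PSO] allowed = {01 02 11 12 21 22}
PSO∖claimed = {01}

missing: thr1.R0=0 thr1.R1=1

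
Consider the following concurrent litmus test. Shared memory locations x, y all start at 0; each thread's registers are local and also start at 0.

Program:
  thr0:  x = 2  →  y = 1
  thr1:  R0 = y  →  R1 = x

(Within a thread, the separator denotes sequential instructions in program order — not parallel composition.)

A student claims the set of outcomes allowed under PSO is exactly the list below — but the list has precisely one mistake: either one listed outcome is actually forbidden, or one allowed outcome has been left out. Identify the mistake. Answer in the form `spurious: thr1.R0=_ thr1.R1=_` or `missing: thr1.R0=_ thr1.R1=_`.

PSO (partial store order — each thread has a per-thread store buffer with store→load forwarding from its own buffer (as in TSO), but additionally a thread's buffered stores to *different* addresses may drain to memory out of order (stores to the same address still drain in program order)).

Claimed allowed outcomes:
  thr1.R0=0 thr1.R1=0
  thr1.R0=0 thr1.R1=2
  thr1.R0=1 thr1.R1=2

missing: thr1.R0=1 thr1.R1=0

outcome vector order: (thr1.R0,thr1.R1)
PSO (4): <0 0>, <0 2>, <1 0>, <1 2>
PSO∖claimed = {<1 0>}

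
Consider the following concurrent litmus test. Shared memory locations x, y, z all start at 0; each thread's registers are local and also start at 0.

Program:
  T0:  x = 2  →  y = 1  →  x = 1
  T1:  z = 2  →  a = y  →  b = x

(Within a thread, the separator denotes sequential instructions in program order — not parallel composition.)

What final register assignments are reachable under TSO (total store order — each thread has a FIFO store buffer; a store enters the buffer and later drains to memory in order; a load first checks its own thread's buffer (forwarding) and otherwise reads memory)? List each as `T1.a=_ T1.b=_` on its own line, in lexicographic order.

outcome vector order: (T1.a,T1.b)
|TSO outcomes| = 5

T1.a=0 T1.b=0
T1.a=0 T1.b=1
T1.a=0 T1.b=2
T1.a=1 T1.b=1
T1.a=1 T1.b=2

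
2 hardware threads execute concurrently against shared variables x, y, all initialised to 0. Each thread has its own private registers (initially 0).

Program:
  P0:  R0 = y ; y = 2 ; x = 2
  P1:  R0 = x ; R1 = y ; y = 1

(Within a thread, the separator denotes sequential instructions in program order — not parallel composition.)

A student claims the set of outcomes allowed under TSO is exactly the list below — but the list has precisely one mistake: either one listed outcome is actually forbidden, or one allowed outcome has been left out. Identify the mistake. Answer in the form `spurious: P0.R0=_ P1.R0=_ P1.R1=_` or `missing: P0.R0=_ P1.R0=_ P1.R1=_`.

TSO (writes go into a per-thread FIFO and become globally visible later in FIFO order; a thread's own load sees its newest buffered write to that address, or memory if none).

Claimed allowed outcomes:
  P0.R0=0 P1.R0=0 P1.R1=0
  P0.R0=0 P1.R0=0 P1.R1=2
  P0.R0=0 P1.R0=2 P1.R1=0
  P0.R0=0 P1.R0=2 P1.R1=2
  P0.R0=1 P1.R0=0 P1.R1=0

spurious: P0.R0=0 P1.R0=2 P1.R1=0

outcome vector order: (P0.R0,P1.R0,P1.R1)
TSO: 4 outcomes — {<0 0 0>, <0 0 2>, <0 2 2>, <1 0 0>}
claimed∖TSO = {<0 2 0>}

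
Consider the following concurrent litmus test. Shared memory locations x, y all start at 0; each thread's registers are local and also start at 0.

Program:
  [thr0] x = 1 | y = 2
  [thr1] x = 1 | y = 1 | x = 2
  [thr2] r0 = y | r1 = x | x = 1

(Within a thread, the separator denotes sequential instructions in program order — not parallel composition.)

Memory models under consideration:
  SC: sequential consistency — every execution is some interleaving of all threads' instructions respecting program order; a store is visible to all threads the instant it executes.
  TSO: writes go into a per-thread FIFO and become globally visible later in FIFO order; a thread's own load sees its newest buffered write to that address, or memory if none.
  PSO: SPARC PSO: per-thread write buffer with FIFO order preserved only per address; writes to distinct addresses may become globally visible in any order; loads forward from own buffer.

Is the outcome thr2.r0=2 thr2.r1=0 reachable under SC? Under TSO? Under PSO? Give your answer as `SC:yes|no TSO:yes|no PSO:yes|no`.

SC:no TSO:no PSO:yes

outcome vector order: (thr2.r0,thr2.r1)
under SC → <0 0>, <0 1>, <0 2>, <1 1>, <1 2>, <2 1>, <2 2>
under TSO → <0 0>, <0 1>, <0 2>, <1 1>, <1 2>, <2 1>, <2 2>
under PSO → <0 0>, <0 1>, <0 2>, <1 0>, <1 1>, <1 2>, <2 0>, <2 1>, <2 2>
target <2 0> ∈ {PSO}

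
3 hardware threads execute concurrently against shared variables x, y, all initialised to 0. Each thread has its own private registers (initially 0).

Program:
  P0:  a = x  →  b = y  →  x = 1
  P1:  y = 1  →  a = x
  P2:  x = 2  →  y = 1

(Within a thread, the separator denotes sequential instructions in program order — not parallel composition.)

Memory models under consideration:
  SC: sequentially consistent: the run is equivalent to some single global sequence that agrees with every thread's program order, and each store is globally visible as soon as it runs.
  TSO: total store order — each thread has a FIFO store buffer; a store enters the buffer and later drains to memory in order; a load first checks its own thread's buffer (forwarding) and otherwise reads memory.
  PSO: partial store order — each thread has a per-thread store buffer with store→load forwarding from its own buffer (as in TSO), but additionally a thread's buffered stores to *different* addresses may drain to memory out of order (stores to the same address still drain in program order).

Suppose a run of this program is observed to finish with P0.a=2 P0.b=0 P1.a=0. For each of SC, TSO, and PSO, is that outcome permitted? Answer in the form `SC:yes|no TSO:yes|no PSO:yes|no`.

outcome vector order: (P0.a,P0.b,P1.a)
SC (11): 000, 001, 002, 010, 011, 012, 201, 202, 210, 211, 212
TSO (12): 000, 001, 002, 010, 011, 012, 200, 201, 202, 210, 211, 212
PSO (12): 000, 001, 002, 010, 011, 012, 200, 201, 202, 210, 211, 212
target 200 ∈ {TSO,PSO}

SC:no TSO:yes PSO:yes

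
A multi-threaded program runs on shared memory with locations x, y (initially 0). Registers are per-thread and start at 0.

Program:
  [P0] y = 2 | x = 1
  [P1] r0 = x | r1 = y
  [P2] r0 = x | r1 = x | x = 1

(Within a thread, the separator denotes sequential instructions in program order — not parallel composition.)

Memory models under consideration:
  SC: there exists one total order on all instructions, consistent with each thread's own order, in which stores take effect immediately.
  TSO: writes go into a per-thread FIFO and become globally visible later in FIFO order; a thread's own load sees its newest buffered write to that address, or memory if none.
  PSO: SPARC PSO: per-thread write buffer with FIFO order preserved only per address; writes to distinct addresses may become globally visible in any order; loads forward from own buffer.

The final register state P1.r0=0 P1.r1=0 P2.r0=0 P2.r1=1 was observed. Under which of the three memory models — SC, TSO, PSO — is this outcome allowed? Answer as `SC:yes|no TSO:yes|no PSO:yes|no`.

SC:yes TSO:yes PSO:yes

outcome vector order: (P1.r0,P1.r1,P2.r0,P2.r1)
under SC → (0,0,0,0) (0,0,0,1) (0,0,1,1) (0,2,0,0) (0,2,0,1) (0,2,1,1) (1,0,0,0) (1,2,0,0) (1,2,0,1) (1,2,1,1)
under TSO → (0,0,0,0) (0,0,0,1) (0,0,1,1) (0,2,0,0) (0,2,0,1) (0,2,1,1) (1,0,0,0) (1,2,0,0) (1,2,0,1) (1,2,1,1)
under PSO → (0,0,0,0) (0,0,0,1) (0,0,1,1) (0,2,0,0) (0,2,0,1) (0,2,1,1) (1,0,0,0) (1,0,0,1) (1,0,1,1) (1,2,0,0) (1,2,0,1) (1,2,1,1)
target (0,0,0,1) ∈ {SC,TSO,PSO}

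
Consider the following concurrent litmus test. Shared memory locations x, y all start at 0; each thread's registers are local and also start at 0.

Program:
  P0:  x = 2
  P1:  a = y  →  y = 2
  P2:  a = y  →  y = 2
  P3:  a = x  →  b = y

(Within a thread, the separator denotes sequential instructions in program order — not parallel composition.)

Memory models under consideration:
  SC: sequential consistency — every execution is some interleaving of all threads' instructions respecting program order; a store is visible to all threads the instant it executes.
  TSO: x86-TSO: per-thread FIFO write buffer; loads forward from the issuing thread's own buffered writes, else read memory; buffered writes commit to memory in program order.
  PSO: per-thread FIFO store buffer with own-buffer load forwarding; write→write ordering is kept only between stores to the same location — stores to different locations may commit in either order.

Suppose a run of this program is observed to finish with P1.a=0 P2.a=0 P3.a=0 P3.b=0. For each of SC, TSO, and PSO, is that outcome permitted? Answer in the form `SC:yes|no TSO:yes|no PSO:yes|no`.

outcome vector order: (P1.a,P2.a,P3.a,P3.b)
SC (12): (0,0,0,0) (0,0,0,2) (0,0,2,0) (0,0,2,2) (0,2,0,0) (0,2,0,2) (0,2,2,0) (0,2,2,2) (2,0,0,0) (2,0,0,2) (2,0,2,0) (2,0,2,2)
TSO (12): (0,0,0,0) (0,0,0,2) (0,0,2,0) (0,0,2,2) (0,2,0,0) (0,2,0,2) (0,2,2,0) (0,2,2,2) (2,0,0,0) (2,0,0,2) (2,0,2,0) (2,0,2,2)
PSO (12): (0,0,0,0) (0,0,0,2) (0,0,2,0) (0,0,2,2) (0,2,0,0) (0,2,0,2) (0,2,2,0) (0,2,2,2) (2,0,0,0) (2,0,0,2) (2,0,2,0) (2,0,2,2)
target (0,0,0,0) ∈ {SC,TSO,PSO}

SC:yes TSO:yes PSO:yes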